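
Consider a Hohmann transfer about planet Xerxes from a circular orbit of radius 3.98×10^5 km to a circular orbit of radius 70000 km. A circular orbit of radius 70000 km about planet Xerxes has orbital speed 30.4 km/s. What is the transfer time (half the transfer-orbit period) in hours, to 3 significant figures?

t = 12.3 hours

From the circular-orbit relation v² = μ/r at r = 70000 km: μ = v²r = (30.4)² × 70000 = 6.46912×10^7 km³/s².
Semi-major axis of the transfer orbit: a_t = (3.980×10^5 + 70000)/2 = 2.340×10^5 km.
Half the transfer-orbit period gives t = π√(a_t³/μ) = 44210 s.
Converting: 44210 s ÷ 3600 s/hour = 12.3 hours.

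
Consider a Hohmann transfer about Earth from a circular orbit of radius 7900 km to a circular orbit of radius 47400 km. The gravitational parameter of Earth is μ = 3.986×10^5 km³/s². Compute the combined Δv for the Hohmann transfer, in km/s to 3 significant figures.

Transfer-ellipse semi-major axis a_t = (r₁ + r₂)/2 = (7900 + 47400)/2 = 27650 km.
At r₁ the circular-orbit speed is v₁ = √(μ/r₁) = 7.103 km/s.
On the transfer ellipse at r₁, vis-viva gives v_p = √[μ(2/r₁ − 1/a_t)] = 9.300 km/s.
First burn Δv₁ = |v_p − v₁| = 2.197 km/s.
At r₂, v₂ = √(μ/r₂) = 2.900 km/s.
Transfer-orbit speed at r₂: v_a = √[μ(2/r₂ − 1/a_t)] = 1.550 km/s.
Second burn Δv₂ = |v₂ − v_a| = 1.350 km/s.
Δv = Δv₁ + Δv₂ = 2.197 + 1.350 = 3.547 km/s.

Δv = 3.55 km/s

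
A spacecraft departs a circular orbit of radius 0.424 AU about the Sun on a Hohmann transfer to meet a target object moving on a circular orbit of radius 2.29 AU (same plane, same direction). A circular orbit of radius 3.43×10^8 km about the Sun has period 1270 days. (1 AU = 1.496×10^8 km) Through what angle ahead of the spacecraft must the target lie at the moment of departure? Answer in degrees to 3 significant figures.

φ = 97.9°

From Kepler's third law T² = 4π²r³/μ at r = 3.43×10^8 km, T = 1270 days = 1270 × 86400 s = 1.09728×10^8 s: μ = 4π²r³/T² = 1.32314×10^11 km³/s².
In km: r₁ = 0.424 × 1.496×10^8 = 6.34304×10^7 km; r₂ = 2.29 × 1.496×10^8 = 3.42584×10^8 km.
Semi-major axis of the transfer orbit: a_t = (6.34304×10^7 + 3.42584×10^8)/2 = 2.030072×10^8 km.
Transfer time t = π√(a_t³/μ) = 2.498×10^7 s.
The target's mean motion on its circular orbit is ω₂ = √(μ/r₂³) = 5.737×10^-8 rad/s.
Angle swept by the target during transfer: ω₂·t = 1.4331 rad = 82.11°.
The spacecraft traverses 180° on the transfer ellipse, so the target must lead by 180° − 82.11° = 97.9°.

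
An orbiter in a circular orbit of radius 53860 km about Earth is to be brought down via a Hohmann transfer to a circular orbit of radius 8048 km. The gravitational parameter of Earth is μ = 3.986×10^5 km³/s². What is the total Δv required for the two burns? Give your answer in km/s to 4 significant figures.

Semi-major axis of the transfer orbit: a_t = (53860 + 8048)/2 = 30954 km.
Circular speed at r₁: v₁ = √(μ/r₁) = √(3.986×10^5/53860) = 2.720 km/s.
Transfer-orbit speed at r₁ (v² = μ(2/r − 1/a)): v_a = √[μ(2/r₁ − 1/a_t)] = 1.387 km/s.
First burn Δv₁ = |v_a − v₁| = 1.333 km/s.
Circular speed at r₂: v₂ = √(μ/r₂) = 7.0376 km/s.
Transfer-orbit speed at r₂: v_p = √[μ(2/r₂ − 1/a_t)] = 9.2832 km/s.
Second burn Δv₂ = |v₂ − v_p| = 2.246 km/s.
Total Δv = Δv₁ + Δv₂ = 3.579 km/s.

Δv = 3.579 km/s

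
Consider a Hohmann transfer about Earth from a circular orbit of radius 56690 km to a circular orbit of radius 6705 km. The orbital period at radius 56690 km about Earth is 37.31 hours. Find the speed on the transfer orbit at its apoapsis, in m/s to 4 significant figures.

From Kepler's third law T² = 4π²r³/μ at r = 56690 km, T = 37.31 hours = 37.31 × 3600 s = 1.34316×10^5 s: μ = 4π²r³/T² = 3.98679×10^5 km³/s².
The Hohmann ellipse has a_t = (r₁ + r₂)/2 = 31697.5 km.
The apoapsis of the transfer ellipse is at r = 56690 km.
Vis-viva: v = √[μ(2/r − 1/a_t)] = √[3.98679×10^5 × (2/56690 − 1/31697.5)] = 1.220 km/s.

v = 1220 m/s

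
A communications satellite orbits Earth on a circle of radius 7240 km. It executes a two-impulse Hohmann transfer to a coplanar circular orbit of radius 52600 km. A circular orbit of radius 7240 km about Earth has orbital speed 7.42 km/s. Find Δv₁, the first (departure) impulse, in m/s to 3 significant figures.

Δv₁ = 2420 m/s

From the circular-orbit relation v² = μ/r at r = 7240 km: μ = v²r = (7.42)² × 7240 = 3.98608×10^5 km³/s².
Transfer-ellipse semi-major axis a_t = (r₁ + r₂)/2 = (7240 + 52600)/2 = 29920 km.
Circular speed at r = 7240 km: v_c = √(μ/r) = 7.420 km/s.
Transfer-orbit speed at the same r (vis-viva, a = a_t): v_t = √[μ(2/r − 1/a_t)] = 9.838 km/s.
Δv₁ = |v_t − v_c| = |9.838 − 7.420| = 2.418 km/s.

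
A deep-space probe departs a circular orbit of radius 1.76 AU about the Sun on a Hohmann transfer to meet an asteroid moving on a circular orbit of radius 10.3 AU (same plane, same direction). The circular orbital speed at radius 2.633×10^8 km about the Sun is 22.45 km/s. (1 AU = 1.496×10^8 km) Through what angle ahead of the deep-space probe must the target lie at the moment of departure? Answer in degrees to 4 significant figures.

φ = 99.37°

From the circular-orbit relation v² = μ/r at r = 2.633×10^8 km: μ = v²r = (22.45)² × 2.633×10^8 = 1.32704×10^11 km³/s².
In km: r₁ = 1.76 × 1.496×10^8 = 2.63296×10^8 km; r₂ = 10.3 × 1.496×10^8 = 1.54088×10^9 km.
The Hohmann ellipse has a_t = (r₁ + r₂)/2 = 9.02088×10^8 km.
Transfer time t = π√(a_t³/μ) = 2.33658×10^8 s.
Target angular speed ω₂ = √(μ/r₂³) = 6.02266×10^-9 rad/s.
Angle swept by the target during transfer: ω₂·t = 1.4072 rad = 80.63°.
The deep-space probe traverses 180° on the transfer ellipse, so the target must lead by 180° − 80.63° = 99.37°.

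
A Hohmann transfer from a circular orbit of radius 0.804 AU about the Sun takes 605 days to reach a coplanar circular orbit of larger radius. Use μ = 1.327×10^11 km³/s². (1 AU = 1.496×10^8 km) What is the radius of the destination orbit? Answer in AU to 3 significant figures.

In km: r₁ = 0.804 × 1.496×10^8 = 1.202784×10^8 km.
Transfer time t = 605 days = 5.2272×10^7 s, and t = π√(a_t³/μ).
So a_t = (μ t²/π²)^(1/3) = (1.327×10^11 × (5.2272×10^7)² / π²)^(1/3) = 3.3243×10^8 km.
Since a_t = (r₁ + r₂)/2, r₂ = 2a_t − r₁ = 2×3.3243×10^8 − 1.202784×10^8 = 5.445816×10^8 km.
In AU: r₂ = 5.445816×10^8 / 1.496×10^8 = 3.64 AU.

r₂ = 3.64 AU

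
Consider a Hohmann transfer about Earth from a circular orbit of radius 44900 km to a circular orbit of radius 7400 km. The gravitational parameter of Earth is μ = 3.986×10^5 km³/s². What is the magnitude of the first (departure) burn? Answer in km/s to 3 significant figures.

Δv₁ = 1.39 km/s

The Hohmann ellipse has a_t = (r₁ + r₂)/2 = 26150 km.
On the circular orbit at r = 44900 km, v_c = √(μ/r) = 2.980 km/s.
Vis-viva on the transfer ellipse at r = 44900 km gives v_t = √[μ(2/r − 1/a_t)] = 1.585 km/s.
Δv₁ = |v_t − v_c| = |1.585 − 2.980| = 1.395 km/s.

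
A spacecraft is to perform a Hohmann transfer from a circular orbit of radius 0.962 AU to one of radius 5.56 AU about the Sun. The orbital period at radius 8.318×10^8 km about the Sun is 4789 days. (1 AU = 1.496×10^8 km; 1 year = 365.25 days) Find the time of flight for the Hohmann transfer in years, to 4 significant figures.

t = 2.945 years

From Kepler's third law T² = 4π²r³/μ at r = 8.318×10^8 km, T = 4789 days = 4789 × 86400 s = 4.137696×10^8 s: μ = 4π²r³/T² = 1.32709×10^11 km³/s².
In km: r₁ = 0.962 × 1.496×10^8 = 1.439152×10^8 km; r₂ = 5.56 × 1.496×10^8 = 8.31776×10^8 km.
Semi-major axis of the transfer orbit: a_t = (1.439152×10^8 + 8.31776×10^8)/2 = 4.878456×10^8 km.
Half the transfer-orbit period gives t = π√(a_t³/μ) = 9.2923×10^7 s.
Converting: 9.2923×10^7 s ÷ 3.15576×10^7 s/year (365.25 × 86400) = 2.945 years.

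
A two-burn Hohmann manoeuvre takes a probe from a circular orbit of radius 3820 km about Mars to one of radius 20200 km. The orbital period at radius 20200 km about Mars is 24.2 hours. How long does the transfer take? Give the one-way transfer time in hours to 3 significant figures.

t = 5.55 hours

From Kepler's third law T² = 4π²r³/μ at r = 20200 km, T = 24.2 hours = 24.2 × 3600 s = 87120 s: μ = 4π²r³/T² = 42872.4 km³/s².
Semi-major axis of the transfer orbit: a_t = (3820 + 20200)/2 = 12010 km.
By Kepler's third law the transfer-orbit period is T = 2π√(a_t³/μ), so t = T/2 = 19970 s.
Converting: 19970 s ÷ 3600 s/hour = 5.55 hours.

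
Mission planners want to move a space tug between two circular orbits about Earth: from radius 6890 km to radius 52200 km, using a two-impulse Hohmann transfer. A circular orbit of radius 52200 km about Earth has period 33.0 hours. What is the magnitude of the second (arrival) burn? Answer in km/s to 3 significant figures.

From Kepler's third law T² = 4π²r³/μ at r = 52200 km, T = 33.0 hours = 33.0 × 3600 s = 1.188×10^5 s: μ = 4π²r³/T² = 3.97867×10^5 km³/s².
Semi-major axis of the transfer orbit: a_t = (6890 + 52200)/2 = 29545 km.
Circular speed at r = 52200 km: v_c = √(μ/r) = 2.761 km/s.
Vis-viva on the transfer ellipse at r = 52200 km gives v_t = √[μ(2/r − 1/a_t)] = 1.333 km/s.
Δv₂ = |v_t − v_c| = |1.333 − 2.761| = 1.428 km/s.

Δv₂ = 1.43 km/s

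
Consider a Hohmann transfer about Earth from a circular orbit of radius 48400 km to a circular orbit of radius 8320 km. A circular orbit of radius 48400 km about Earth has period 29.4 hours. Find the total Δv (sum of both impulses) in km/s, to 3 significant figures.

Δv = 3.44 km/s

From Kepler's third law T² = 4π²r³/μ at r = 48400 km, T = 29.4 hours = 29.4 × 3600 s = 1.0584×10^5 s: μ = 4π²r³/T² = 3.99573×10^5 km³/s².
Semi-major axis of the transfer orbit: a_t = (48400 + 8320)/2 = 28360 km.
Circular speed at r₁: v₁ = √(μ/r₁) = √(3.99573×10^5/48400) = 2.873 km/s.
On the transfer ellipse at r₁, vis-viva gives v_a = √[μ(2/r₁ − 1/a_t)] = 1.556 km/s.
First burn Δv₁ = |v_a − v₁| = 1.317 km/s.
Circular speed at r₂: v₂ = √(μ/r₂) = 6.930 km/s.
Transfer-orbit speed at r₂: v_p = √[μ(2/r₂ − 1/a_t)] = 9.053 km/s.
Second burn Δv₂ = |v₂ − v_p| = 2.123 km/s.
Total Δv = Δv₁ + Δv₂ = 3.440 km/s.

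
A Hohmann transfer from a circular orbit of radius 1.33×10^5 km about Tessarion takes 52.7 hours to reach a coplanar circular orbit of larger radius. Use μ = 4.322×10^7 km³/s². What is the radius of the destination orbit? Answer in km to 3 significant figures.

r₂ = 9.47×10^5 km

Transfer time t = 52.7 hours = 1.8972×10^5 s, and t = π√(a_t³/μ).
So a_t = (μ t²/π²)^(1/3) = (4.322×10^7 × (1.8972×10^5)² / π²)^(1/3) = 5.4018×10^5 km.
Since a_t = (r₁ + r₂)/2, r₂ = 2a_t − r₁ = 2×5.4018×10^5 − 1.330×10^5 = 9.4736×10^5 km.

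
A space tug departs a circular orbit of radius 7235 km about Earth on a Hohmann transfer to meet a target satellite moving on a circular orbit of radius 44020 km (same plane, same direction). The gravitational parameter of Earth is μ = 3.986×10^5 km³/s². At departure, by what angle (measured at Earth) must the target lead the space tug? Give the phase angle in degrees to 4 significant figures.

φ = 100.0°

Transfer-ellipse semi-major axis a_t = (r₁ + r₂)/2 = (7235 + 44020)/2 = 25627.5 km.
The half-period of the transfer ellipse is t = π√(a_t³/μ) = 20415 s.
Target angular speed ω₂ = √(μ/r₂³) = 6.8359×10^-5 rad/s.
Angle swept by the target during transfer: ω₂·t = 1.3955 rad = 79.96°.
Arrival is 180° from departure on the ellipse, so φ = 180° − 79.96° = 100.0°.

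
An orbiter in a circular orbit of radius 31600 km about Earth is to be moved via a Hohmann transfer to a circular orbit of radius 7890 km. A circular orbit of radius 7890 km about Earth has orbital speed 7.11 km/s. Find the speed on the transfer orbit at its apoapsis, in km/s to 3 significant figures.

From the circular-orbit relation v² = μ/r at r = 7890 km: μ = v²r = (7.11)² × 7890 = 3.98856×10^5 km³/s².
Semi-major axis of the transfer orbit: a_t = (31600 + 7890)/2 = 19745 km.
At apoapsis, r = 31600 km.
From the vis-viva equation, v = √[μ(2/r − 1/a_t)] = 2.246 km/s.

v = 2.25 km/s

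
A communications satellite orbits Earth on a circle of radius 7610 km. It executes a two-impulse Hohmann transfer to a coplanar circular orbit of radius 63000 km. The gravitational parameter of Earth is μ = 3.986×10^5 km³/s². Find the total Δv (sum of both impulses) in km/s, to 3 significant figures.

Δv = 3.78 km/s

Semi-major axis of the transfer orbit: a_t = (7610 + 63000)/2 = 35305 km.
Circular speed at r₁: v₁ = √(μ/r₁) = √(3.986×10^5/7610) = 7.2373 km/s.
Transfer-orbit speed at r₁ (v² = μ(2/r − 1/a)): v_p = √[μ(2/r₁ − 1/a_t)] = 9.6678 km/s.
First burn Δv₁ = |v_p − v₁| = 2.4305 km/s.
At r₂, v₂ = √(μ/r₂) = 2.5153 km/s.
Transfer-orbit speed at r₂: v_a = √[μ(2/r₂ − 1/a_t)] = 1.1678 km/s.
Second burn Δv₂ = |v₂ − v_a| = 1.3475 km/s.
Total Δv = Δv₁ + Δv₂ = 3.778 km/s.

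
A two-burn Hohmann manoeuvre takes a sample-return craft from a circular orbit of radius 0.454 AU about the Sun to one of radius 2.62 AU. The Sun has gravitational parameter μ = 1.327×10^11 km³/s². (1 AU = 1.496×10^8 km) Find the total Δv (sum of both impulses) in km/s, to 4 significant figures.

Δv = 21.91 km/s

In km: r₁ = 0.454 × 1.496×10^8 = 6.79184×10^7 km; r₂ = 2.62 × 1.496×10^8 = 3.91952×10^8 km.
The Hohmann ellipse has a_t = (r₁ + r₂)/2 = 2.299352×10^8 km.
At r₁ the circular-orbit speed is v₁ = √(μ/r₁) = 44.20 km/s.
On the transfer ellipse at r₁, vis-viva gives v_p = √[μ(2/r₁ − 1/a_t)] = 57.71 km/s.
First burn Δv₁ = |v_p − v₁| = 13.51 km/s.
At r₂, v₂ = √(μ/r₂) = 18.40 km/s.
Transfer-orbit speed at r₂: v_a = √[μ(2/r₂ − 1/a_t)] = 10.00 km/s.
Second burn Δv₂ = |v₂ − v_a| = 8.400 km/s.
Total Δv = Δv₁ + Δv₂ = 21.91 km/s.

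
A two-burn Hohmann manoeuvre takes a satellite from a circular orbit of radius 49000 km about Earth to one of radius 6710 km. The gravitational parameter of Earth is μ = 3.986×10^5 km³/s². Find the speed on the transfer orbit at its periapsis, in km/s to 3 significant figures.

The Hohmann ellipse has a_t = (r₁ + r₂)/2 = 27855 km.
At periapsis, r = 6710 km.
Applying v² = μ(2/r − 1/a_t): v = 10.22 km/s.

v = 10.2 km/s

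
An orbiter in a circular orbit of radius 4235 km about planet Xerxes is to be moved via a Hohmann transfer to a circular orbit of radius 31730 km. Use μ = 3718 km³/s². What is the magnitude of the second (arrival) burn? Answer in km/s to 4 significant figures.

Δv₂ = 0.1762 km/s

Transfer-ellipse semi-major axis a_t = (r₁ + r₂)/2 = (4235 + 31730)/2 = 17982.5 km.
Circular speed at r = 31730 km: v_c = √(μ/r) = 0.3423 km/s.
Vis-viva on the transfer ellipse at r = 31730 km gives v_t = √[μ(2/r − 1/a_t)] = 0.1661 km/s.
Δv₂ = |v_t − v_c| = |0.1661 − 0.3423| = 0.1762 km/s.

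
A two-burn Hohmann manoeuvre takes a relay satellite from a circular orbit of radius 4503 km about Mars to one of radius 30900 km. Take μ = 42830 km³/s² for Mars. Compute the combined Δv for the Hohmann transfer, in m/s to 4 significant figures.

Δv = 1574 m/s

Transfer-ellipse semi-major axis a_t = (r₁ + r₂)/2 = (4503 + 30900)/2 = 17701.5 km.
Circular speed at r₁: v₁ = √(μ/r₁) = √(42830/4503) = 3.08406 km/s.
On the transfer ellipse at r₁, vis-viva gives v_p = √[μ(2/r₁ − 1/a_t)] = 4.07472 km/s.
First burn Δv₁ = |v_p − v₁| = 0.9907 km/s.
At r₂, v₂ = √(μ/r₂) = 1.1773 km/s.
Transfer-orbit speed at r₂: v_a = √[μ(2/r₂ − 1/a_t)] = 0.59380 km/s.
Second burn Δv₂ = |v₂ − v_a| = 0.5835 km/s.
Total Δv = Δv₁ + Δv₂ = 1.574 km/s.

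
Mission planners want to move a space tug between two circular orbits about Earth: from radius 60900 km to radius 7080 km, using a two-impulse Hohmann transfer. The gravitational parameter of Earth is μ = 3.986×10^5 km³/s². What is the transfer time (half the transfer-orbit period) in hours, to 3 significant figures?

t = 8.66 hours

Transfer-ellipse semi-major axis a_t = (r₁ + r₂)/2 = (60900 + 7080)/2 = 33990 km.
By Kepler's third law the transfer-orbit period is T = 2π√(a_t³/μ), so t = T/2 = 31180 s.
Converting: 31180 s ÷ 3600 s/hour = 8.66 hours.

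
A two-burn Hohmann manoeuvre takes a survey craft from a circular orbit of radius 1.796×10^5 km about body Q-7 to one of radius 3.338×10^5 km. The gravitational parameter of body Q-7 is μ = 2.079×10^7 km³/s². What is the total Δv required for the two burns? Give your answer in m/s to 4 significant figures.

The Hohmann ellipse has a_t = (r₁ + r₂)/2 = 2.567×10^5 km.
At r₁ the circular-orbit speed is v₁ = √(μ/r₁) = 10.76 km/s.
On the transfer ellipse at r₁, vis-viva gives v_p = √[μ(2/r₁ − 1/a_t)] = 12.27 km/s.
First burn Δv₁ = |v_p − v₁| = 1.510 km/s.
At r₂, v₂ = √(μ/r₂) = 7.892 km/s.
Transfer-orbit speed at r₂: v_a = √[μ(2/r₂ − 1/a_t)] = 6.601 km/s.
Second burn Δv₂ = |v₂ − v_a| = 1.291 km/s.
Δv = Δv₁ + Δv₂ = 1.510 + 1.291 = 2.801 km/s.

Δv = 2801 m/s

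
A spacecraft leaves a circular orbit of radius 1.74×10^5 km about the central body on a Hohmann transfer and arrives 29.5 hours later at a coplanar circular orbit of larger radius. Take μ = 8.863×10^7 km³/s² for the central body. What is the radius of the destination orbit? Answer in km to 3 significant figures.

r₂ = 7.58×10^5 km

Transfer time t = 29.5 hours = 1.062×10^5 s, and t = π√(a_t³/μ).
So a_t = (μ t²/π²)^(1/3) = (8.863×10^7 × (1.062×10^5)² / π²)^(1/3) = 4.6613×10^5 km.
Since a_t = (r₁ + r₂)/2, r₂ = 2a_t − r₁ = 2×4.6613×10^5 − 1.740×10^5 = 7.5826×10^5 km.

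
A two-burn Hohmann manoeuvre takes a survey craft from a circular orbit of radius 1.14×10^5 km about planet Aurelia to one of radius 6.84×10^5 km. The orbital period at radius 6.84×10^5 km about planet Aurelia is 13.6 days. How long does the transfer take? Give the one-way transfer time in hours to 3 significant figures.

From Kepler's third law T² = 4π²r³/μ at r = 6.84×10^5 km, T = 13.6 days = 13.6 × 86400 s = 1.17504×10^6 s: μ = 4π²r³/T² = 9.15003×10^6 km³/s².
The Hohmann ellipse has a_t = (r₁ + r₂)/2 = 3.990×10^5 km.
Half the transfer-orbit period gives t = π√(a_t³/μ) = 2.618×10^5 s.
Converting: 2.618×10^5 s ÷ 3600 s/hour = 72.7 hours.

t = 72.7 hours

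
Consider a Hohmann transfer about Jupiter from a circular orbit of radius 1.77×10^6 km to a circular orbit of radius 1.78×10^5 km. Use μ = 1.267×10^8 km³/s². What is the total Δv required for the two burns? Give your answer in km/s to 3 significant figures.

The Hohmann ellipse has a_t = (r₁ + r₂)/2 = 9.740×10^5 km.
Circular speed at r₁: v₁ = √(μ/r₁) = √(1.267×10^8/1.770×10^6) = 8.461 km/s.
On the transfer ellipse at r₁, vis-viva gives v_a = √[μ(2/r₁ − 1/a_t)] = 3.617 km/s.
First burn Δv₁ = |v_a − v₁| = 4.844 km/s.
Circular speed at r₂: v₂ = √(μ/r₂) = 26.6795 km/s.
Transfer-orbit speed at r₂: v_p = √[μ(2/r₂ − 1/a_t)] = 35.9654 km/s.
Second burn Δv₂ = |v₂ − v_p| = 9.286 km/s.
Δv = Δv₁ + Δv₂ = 4.844 + 9.286 = 14.13 km/s.

Δv = 14.1 km/s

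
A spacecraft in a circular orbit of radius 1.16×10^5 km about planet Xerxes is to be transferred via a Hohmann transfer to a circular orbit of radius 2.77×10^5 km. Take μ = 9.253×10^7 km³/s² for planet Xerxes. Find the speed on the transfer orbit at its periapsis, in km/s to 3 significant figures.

Transfer-ellipse semi-major axis a_t = (r₁ + r₂)/2 = (1.160×10^5 + 2.770×10^5)/2 = 1.965×10^5 km.
At periapsis, r = 1.160×10^5 km.
Applying v² = μ(2/r − 1/a_t): v = 33.53 km/s.

v = 33.5 km/s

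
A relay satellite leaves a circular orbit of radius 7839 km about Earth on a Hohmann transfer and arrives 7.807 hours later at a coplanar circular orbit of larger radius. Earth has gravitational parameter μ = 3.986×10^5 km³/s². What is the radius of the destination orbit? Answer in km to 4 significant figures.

r₂ = 55590 km

Transfer time t = 7.807 hours = 28105.2 s, and t = π√(a_t³/μ).
So a_t = (μ t²/π²)^(1/3) = (3.986×10^5 × (28105.2)² / π²)^(1/3) = 31715 km.
Since a_t = (r₁ + r₂)/2, r₂ = 2a_t − r₁ = 2×31715 − 7839 = 55591 km.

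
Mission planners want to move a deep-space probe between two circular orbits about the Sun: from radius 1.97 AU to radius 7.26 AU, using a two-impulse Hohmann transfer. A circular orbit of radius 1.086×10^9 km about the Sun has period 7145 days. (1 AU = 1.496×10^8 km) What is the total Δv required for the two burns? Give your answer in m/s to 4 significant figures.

From Kepler's third law T² = 4π²r³/μ at r = 1.086×10^9 km, T = 7145 days = 7145 × 86400 s = 6.17328×10^8 s: μ = 4π²r³/T² = 1.32684×10^11 km³/s².
In km: r₁ = 1.97 × 1.496×10^8 = 2.94712×10^8 km; r₂ = 7.26 × 1.496×10^8 = 1.086096×10^9 km.
The Hohmann ellipse has a_t = (r₁ + r₂)/2 = 6.90404×10^8 km.
At r₁ the circular-orbit speed is v₁ = √(μ/r₁) = 21.218 km/s.
Transfer-orbit speed at r₁ (v² = μ(2/r − 1/a)): v_p = √[μ(2/r₁ − 1/a_t)] = 26.613 km/s.
First burn Δv₁ = |v_p − v₁| = 5.395 km/s.
At r₂, v₂ = √(μ/r₂) = 11.0529 km/s.
Transfer-orbit speed at r₂: v_a = √[μ(2/r₂ − 1/a_t)] = 7.22141 km/s.
Second burn Δv₂ = |v₂ − v_a| = 3.831 km/s.
Δv = Δv₁ + Δv₂ = 5.395 + 3.831 = 9.226 km/s.

Δv = 9226 m/s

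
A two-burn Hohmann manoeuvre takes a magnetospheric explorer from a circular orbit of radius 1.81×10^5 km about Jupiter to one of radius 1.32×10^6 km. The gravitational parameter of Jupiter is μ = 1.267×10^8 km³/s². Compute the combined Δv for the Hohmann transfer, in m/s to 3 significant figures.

Δv = 13600 m/s

Semi-major axis of the transfer orbit: a_t = (1.810×10^5 + 1.320×10^6)/2 = 7.505×10^5 km.
At r₁ the circular-orbit speed is v₁ = √(μ/r₁) = 26.4575 km/s.
On the transfer ellipse at r₁, v² = μ(2/r − 1/a) gives v_p = √[μ(2/r₁ − 1/a_t)] = 35.0882 km/s.
First burn Δv₁ = |v_p − v₁| = 8.631 km/s.
Circular speed at r₂: v₂ = √(μ/r₂) = 9.797 km/s.
Transfer-orbit speed at r₂: v_a = √[μ(2/r₂ − 1/a_t)] = 4.811 km/s.
Second burn Δv₂ = |v₂ − v_a| = 4.986 km/s.
Δv = Δv₁ + Δv₂ = 8.631 + 4.986 = 13.62 km/s.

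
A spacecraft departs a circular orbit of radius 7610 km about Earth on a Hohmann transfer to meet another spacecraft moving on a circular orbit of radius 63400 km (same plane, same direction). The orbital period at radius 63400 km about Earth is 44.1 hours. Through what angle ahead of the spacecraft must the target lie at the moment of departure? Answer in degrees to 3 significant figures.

φ = 105°

From Kepler's third law T² = 4π²r³/μ at r = 63400 km, T = 44.1 hours = 44.1 × 3600 s = 1.5876×10^5 s: μ = 4π²r³/T² = 3.99158×10^5 km³/s².
Transfer-ellipse semi-major axis a_t = (r₁ + r₂)/2 = (7610 + 63400)/2 = 35505 km.
The half-period of the transfer ellipse is t = π√(a_t³/μ) = 33266.83 s.
The target's mean motion on its circular orbit is ω₂ = √(μ/r₂³) = 3.957663×10^-5 rad/s.
Angle swept by the target during transfer: ω₂·t = 1.316589 rad = 75.43°.
The spacecraft traverses 180° on the transfer ellipse, so the target must lead by 180° − 75.43° = 105°.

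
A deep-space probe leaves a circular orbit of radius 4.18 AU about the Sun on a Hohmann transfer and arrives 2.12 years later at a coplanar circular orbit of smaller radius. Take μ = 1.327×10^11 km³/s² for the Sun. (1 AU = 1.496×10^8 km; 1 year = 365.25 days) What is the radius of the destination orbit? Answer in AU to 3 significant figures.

r₂ = 1.06 AU

In km: r₁ = 4.18 × 1.496×10^8 = 6.25328×10^8 km.
Transfer time t = 2.12 years × 365.25 × 86400 s = 6.6902112×10^7 s, and t = π√(a_t³/μ).
So a_t = (μ t²/π²)^(1/3) = (1.327×10^11 × (6.6902112×10^7)² / π²)^(1/3) = 3.9188×10^8 km.
Since a_t = (r₁ + r₂)/2, r₂ = 2a_t − r₁ = 2×3.9188×10^8 − 6.25328×10^8 = 1.58432×10^8 km.
In AU: r₂ = 1.58432×10^8 / 1.496×10^8 = 1.06 AU.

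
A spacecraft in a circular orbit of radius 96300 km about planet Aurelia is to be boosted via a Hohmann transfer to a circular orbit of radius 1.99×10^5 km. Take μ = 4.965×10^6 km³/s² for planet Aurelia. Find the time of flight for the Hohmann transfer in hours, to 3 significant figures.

Semi-major axis of the transfer orbit: a_t = (96300 + 1.990×10^5)/2 = 1.4765×10^5 km.
Half the transfer-orbit period gives t = π√(a_t³/μ) = 79990 s.
Converting: 79990 s ÷ 3600 s/hour = 22.2 hours.

t = 22.2 hours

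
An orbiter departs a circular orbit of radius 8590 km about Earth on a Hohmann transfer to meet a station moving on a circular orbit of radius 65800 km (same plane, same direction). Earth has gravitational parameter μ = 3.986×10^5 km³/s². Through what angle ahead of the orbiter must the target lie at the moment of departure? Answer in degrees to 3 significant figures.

φ = 104°

The Hohmann ellipse has a_t = (r₁ + r₂)/2 = 37195 km.
Transfer time t = π√(a_t³/μ) = 35695.06 s.
The target's mean motion on its circular orbit is ω₂ = √(μ/r₂³) = 3.740501×10^-5 rad/s.
Angle swept by the target during transfer: ω₂·t = 1.335174 rad = 76.4998°.
The orbiter traverses 180° on the transfer ellipse, so the target must lead by 180° − 76.4998° = 104°.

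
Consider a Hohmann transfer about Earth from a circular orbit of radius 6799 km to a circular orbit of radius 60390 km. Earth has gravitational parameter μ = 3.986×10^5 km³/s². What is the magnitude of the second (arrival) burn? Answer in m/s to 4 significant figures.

Transfer-ellipse semi-major axis a_t = (r₁ + r₂)/2 = (6799 + 60390)/2 = 33594.5 km.
Circular speed at r = 60390 km: v_c = √(μ/r) = 2.569 km/s.
Transfer-orbit speed at the same r (vis-viva, a = a_t): v_t = √[μ(2/r − 1/a_t)] = 1.156 km/s.
Δv₂ = |v_t − v_c| = |1.156 − 2.569| = 1.413 km/s.

Δv₂ = 1413 m/s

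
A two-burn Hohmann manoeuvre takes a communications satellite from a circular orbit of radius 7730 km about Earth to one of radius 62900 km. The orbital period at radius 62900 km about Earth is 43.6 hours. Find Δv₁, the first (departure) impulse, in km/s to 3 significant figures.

From Kepler's third law T² = 4π²r³/μ at r = 62900 km, T = 43.6 hours = 43.6 × 3600 s = 1.5696×10^5 s: μ = 4π²r³/T² = 3.98780×10^5 km³/s².
The Hohmann ellipse has a_t = (r₁ + r₂)/2 = 35315 km.
Circular speed at r = 7730 km: v_c = √(μ/r) = 7.183 km/s.
Transfer-orbit speed at the same r (vis-viva, a = a_t): v_t = √[μ(2/r − 1/a_t)] = 9.586 km/s.
Δv₁ = |v_t − v_c| = |9.586 − 7.183| = 2.403 km/s.

Δv₁ = 2.40 km/s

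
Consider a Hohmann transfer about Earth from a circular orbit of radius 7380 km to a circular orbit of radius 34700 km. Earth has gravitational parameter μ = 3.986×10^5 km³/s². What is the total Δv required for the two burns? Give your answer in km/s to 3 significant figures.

The Hohmann ellipse has a_t = (r₁ + r₂)/2 = 21040 km.
At r₁ the circular-orbit speed is v₁ = √(μ/r₁) = 7.349 km/s.
Transfer-orbit speed at r₁ (v² = μ(2/r − 1/a)): v_p = √[μ(2/r₁ − 1/a_t)] = 9.438 km/s.
First burn Δv₁ = |v_p − v₁| = 2.089 km/s.
Circular speed at r₂: v₂ = √(μ/r₂) = 3.389 km/s.
Transfer-orbit speed at r₂: v_a = √[μ(2/r₂ − 1/a_t)] = 2.007 km/s.
Second burn Δv₂ = |v₂ − v_a| = 1.382 km/s.
Δv = Δv₁ + Δv₂ = 2.089 + 1.382 = 3.471 km/s.

Δv = 3.47 km/s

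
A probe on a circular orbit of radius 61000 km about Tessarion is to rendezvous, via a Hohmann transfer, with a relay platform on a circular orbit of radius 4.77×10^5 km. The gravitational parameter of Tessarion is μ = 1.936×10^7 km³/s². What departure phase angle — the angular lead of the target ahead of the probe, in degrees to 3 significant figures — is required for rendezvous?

φ = 104°

Semi-major axis of the transfer orbit: a_t = (61000 + 4.770×10^5)/2 = 2.690×10^5 km.
Transfer time t = π√(a_t³/μ) = 99615 s.
The target's mean motion on its circular orbit is ω₂ = √(μ/r₂³) = 1.3356×10^-5 rad/s.
Angle swept by the target during transfer: ω₂·t = 1.3305 rad = 76.23°.
The probe traverses 180° on the transfer ellipse, so the target must lead by 180° − 76.23° = 104°.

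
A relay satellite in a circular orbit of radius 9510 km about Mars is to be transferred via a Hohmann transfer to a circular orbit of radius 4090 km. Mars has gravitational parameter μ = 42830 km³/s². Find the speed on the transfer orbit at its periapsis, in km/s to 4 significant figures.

The Hohmann ellipse has a_t = (r₁ + r₂)/2 = 6800 km.
The periapsis of the transfer ellipse is at r = 4090 km.
From the vis-viva equation, v = √[μ(2/r − 1/a_t)] = 3.827 km/s.

v = 3.827 km/s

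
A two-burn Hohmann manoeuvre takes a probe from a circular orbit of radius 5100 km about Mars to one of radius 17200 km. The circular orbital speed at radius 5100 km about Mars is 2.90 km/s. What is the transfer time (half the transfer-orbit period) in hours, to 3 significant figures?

From the circular-orbit relation v² = μ/r at r = 5100 km: μ = v²r = (2.90)² × 5100 = 42891.0 km³/s².
Semi-major axis of the transfer orbit: a_t = (5100 + 17200)/2 = 11150 km.
Transfer time t = π√(a_t³/μ) = π√((11150)³ / 42891.0) = 17860 s.
Converting: 17860 s ÷ 3600 s/hour = 4.96 hours.

t = 4.96 hours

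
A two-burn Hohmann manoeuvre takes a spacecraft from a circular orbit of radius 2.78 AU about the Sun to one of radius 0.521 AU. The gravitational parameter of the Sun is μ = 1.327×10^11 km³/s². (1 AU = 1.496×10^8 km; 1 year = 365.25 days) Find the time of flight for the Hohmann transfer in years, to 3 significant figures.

t = 1.06 years

In km: r₁ = 2.78 × 1.496×10^8 = 4.15888×10^8 km; r₂ = 0.521 × 1.496×10^8 = 7.79416×10^7 km.
Transfer-ellipse semi-major axis a_t = (r₁ + r₂)/2 = (4.15888×10^8 + 7.79416×10^7)/2 = 2.469148×10^8 km.
Transfer time t = π√(a_t³/μ) = π√((2.469148×10^8)³ / 1.327×10^11) = 3.346×10^7 s.
Converting: 3.346×10^7 s ÷ 3.15576×10^7 s/year (365.25 × 86400) = 1.06 years.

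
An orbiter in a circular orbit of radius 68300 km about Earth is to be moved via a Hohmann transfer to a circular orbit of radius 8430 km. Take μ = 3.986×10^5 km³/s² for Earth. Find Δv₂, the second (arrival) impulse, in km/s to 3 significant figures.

Δv₂ = 2.30 km/s

Semi-major axis of the transfer orbit: a_t = (68300 + 8430)/2 = 38365 km.
Circular speed at r = 8430 km: v_c = √(μ/r) = 6.876 km/s.
Transfer-orbit speed at the same r (vis-viva, a = a_t): v_t = √[μ(2/r − 1/a_t)] = 9.175 km/s.
Δv₂ = |v_t − v_c| = |9.175 − 6.876| = 2.299 km/s.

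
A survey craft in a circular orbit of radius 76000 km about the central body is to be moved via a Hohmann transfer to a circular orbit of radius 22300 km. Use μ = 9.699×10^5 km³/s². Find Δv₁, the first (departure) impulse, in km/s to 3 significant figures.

Δv₁ = 1.17 km/s

Semi-major axis of the transfer orbit: a_t = (76000 + 22300)/2 = 49150 km.
On the circular orbit at r = 76000 km, v_c = √(μ/r) = 3.572 km/s.
Vis-viva on the transfer ellipse at r = 76000 km gives v_t = √[μ(2/r − 1/a_t)] = 2.406 km/s.
Δv₁ = |v_t − v_c| = |2.406 − 3.572| = 1.166 km/s.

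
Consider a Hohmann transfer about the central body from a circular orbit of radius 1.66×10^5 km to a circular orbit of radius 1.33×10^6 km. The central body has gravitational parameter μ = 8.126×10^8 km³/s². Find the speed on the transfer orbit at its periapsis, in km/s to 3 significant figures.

Transfer-ellipse semi-major axis a_t = (r₁ + r₂)/2 = (1.660×10^5 + 1.330×10^6)/2 = 7.480×10^5 km.
The periapsis of the transfer ellipse is at r = 1.660×10^5 km.
Vis-viva: v = √[μ(2/r − 1/a_t)] = √[8.126×10^8 × (2/1.660×10^5 − 1/7.480×10^5)] = 93.30 km/s.

v = 93.3 km/s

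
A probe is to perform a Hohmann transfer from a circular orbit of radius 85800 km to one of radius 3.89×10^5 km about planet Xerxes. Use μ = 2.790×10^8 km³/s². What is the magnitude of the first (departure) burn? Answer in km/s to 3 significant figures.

The Hohmann ellipse has a_t = (r₁ + r₂)/2 = 2.374×10^5 km.
Circular speed at r = 85800 km: v_c = √(μ/r) = 57.02 km/s.
Vis-viva on the transfer ellipse at r = 85800 km gives v_t = √[μ(2/r − 1/a_t)] = 72.99 km/s.
Δv₁ = |v_t − v_c| = |72.99 − 57.02| = 15.97 km/s.

Δv₁ = 16.0 km/s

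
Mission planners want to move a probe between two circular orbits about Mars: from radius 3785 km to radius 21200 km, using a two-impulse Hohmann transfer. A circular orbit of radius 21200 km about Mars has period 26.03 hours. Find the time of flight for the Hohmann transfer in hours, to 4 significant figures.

From Kepler's third law T² = 4π²r³/μ at r = 21200 km, T = 26.03 hours = 26.03 × 3600 s = 93708 s: μ = 4π²r³/T² = 42836.5 km³/s².
The Hohmann ellipse has a_t = (r₁ + r₂)/2 = 12492.5 km.
Transfer time t = π√(a_t³/μ) = π√((12492.5)³ / 42836.5) = 21194 s.
Converting: 21194 s ÷ 3600 s/hour = 5.887 hours.

t = 5.887 hours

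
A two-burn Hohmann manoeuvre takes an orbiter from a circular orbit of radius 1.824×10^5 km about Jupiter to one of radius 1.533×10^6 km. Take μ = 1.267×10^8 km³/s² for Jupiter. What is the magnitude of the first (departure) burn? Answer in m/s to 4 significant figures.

Δv₁ = 8880 m/s

Semi-major axis of the transfer orbit: a_t = (1.824×10^5 + 1.533×10^6)/2 = 8.577×10^5 km.
Circular speed at r = 1.824×10^5 km: v_c = √(μ/r) = 26.36 km/s.
Vis-viva on the transfer ellipse at r = 1.824×10^5 km gives v_t = √[μ(2/r − 1/a_t)] = 35.24 km/s.
Δv₁ = |v_t − v_c| = |35.24 − 26.36| = 8.880 km/s.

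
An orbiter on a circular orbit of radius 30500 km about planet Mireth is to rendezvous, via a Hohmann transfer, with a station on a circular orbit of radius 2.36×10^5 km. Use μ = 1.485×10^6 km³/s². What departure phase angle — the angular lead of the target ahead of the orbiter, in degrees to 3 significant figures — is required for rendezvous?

φ = 104°

Transfer-ellipse semi-major axis a_t = (r₁ + r₂)/2 = (30500 + 2.360×10^5)/2 = 1.3325×10^5 km.
Transfer time t = π√(a_t³/μ) = 1.2540×10^5 s.
Target angular speed ω₂ = √(μ/r₂³) = 1.0629×10^-5 rad/s.
Angle swept by the target during transfer: ω₂·t = 1.3329 rad = 76.37°.
The orbiter traverses 180° on the transfer ellipse, so the target must lead by 180° − 76.37° = 104°.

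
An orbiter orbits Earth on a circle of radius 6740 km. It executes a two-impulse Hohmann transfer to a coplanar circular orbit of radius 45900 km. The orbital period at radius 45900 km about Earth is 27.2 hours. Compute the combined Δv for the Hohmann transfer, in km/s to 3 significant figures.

Δv = 3.92 km/s

From Kepler's third law T² = 4π²r³/μ at r = 45900 km, T = 27.2 hours = 27.2 × 3600 s = 97920 s: μ = 4π²r³/T² = 3.98158×10^5 km³/s².
Semi-major axis of the transfer orbit: a_t = (6740 + 45900)/2 = 26320 km.
Circular speed at r₁: v₁ = √(μ/r₁) = √(3.98158×10^5/6740) = 7.686 km/s.
Transfer-orbit speed at r₁ (vis-viva equation): v_p = √[μ(2/r₁ − 1/a_t)] = 10.15 km/s.
First burn Δv₁ = |v_p − v₁| = 2.464 km/s.
Circular speed at r₂: v₂ = √(μ/r₂) = 2.945 km/s.
Transfer-orbit speed at r₂: v_a = √[μ(2/r₂ − 1/a_t)] = 1.490 km/s.
Second burn Δv₂ = |v₂ − v_a| = 1.455 km/s.
Δv = Δv₁ + Δv₂ = 2.464 + 1.455 = 3.919 km/s.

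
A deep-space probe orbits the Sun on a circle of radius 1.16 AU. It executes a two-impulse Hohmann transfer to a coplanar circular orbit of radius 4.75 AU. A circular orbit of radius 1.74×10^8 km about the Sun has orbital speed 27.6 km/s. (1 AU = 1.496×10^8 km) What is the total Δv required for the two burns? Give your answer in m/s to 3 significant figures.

From the circular-orbit relation v² = μ/r at r = 1.74×10^8 km: μ = v²r = (27.6)² × 1.74×10^8 = 1.32546×10^11 km³/s².
In km: r₁ = 1.16 × 1.496×10^8 = 1.73536×10^8 km; r₂ = 4.75 × 1.496×10^8 = 7.106×10^8 km.
The Hohmann ellipse has a_t = (r₁ + r₂)/2 = 4.42068×10^8 km.
Circular speed at r₁: v₁ = √(μ/r₁) = √(1.32546×10^11/1.73536×10^8) = 27.63687 km/s.
Transfer-orbit speed at r₁ (vis-viva): v_p = √[μ(2/r₁ − 1/a_t)] = 35.03943 km/s.
First burn Δv₁ = |v_p − v₁| = 7.403 km/s.
At r₂, v₂ = √(μ/r₂) = 13.65750 km/s.
Transfer-orbit speed at r₂: v_a = √[μ(2/r₂ − 1/a_t)] = 8.556997 km/s.
Second burn Δv₂ = |v₂ − v_a| = 5.101 km/s.
Total Δv = Δv₁ + Δv₂ = 12.50 km/s.

Δv = 12500 m/s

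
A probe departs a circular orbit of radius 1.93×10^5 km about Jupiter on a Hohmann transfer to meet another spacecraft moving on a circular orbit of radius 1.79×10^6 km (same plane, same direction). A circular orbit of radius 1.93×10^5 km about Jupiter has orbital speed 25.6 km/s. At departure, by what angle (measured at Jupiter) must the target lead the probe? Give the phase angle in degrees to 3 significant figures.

From the circular-orbit relation v² = μ/r at r = 1.93×10^5 km: μ = v²r = (25.6)² × 1.93×10^5 = 1.26484×10^8 km³/s².
The Hohmann ellipse has a_t = (r₁ + r₂)/2 = 9.915×10^5 km.
The half-period of the transfer ellipse is t = π√(a_t³/μ) = 2.758×10^5 s.
Target angular speed ω₂ = √(μ/r₂³) = 4.696×10^-6 rad/s.
Angle swept by the target during transfer: ω₂·t = 1.295 rad = 74.20°.
The probe traverses 180° on the transfer ellipse, so the target must lead by 180° − 74.20° = 106°.

φ = 106°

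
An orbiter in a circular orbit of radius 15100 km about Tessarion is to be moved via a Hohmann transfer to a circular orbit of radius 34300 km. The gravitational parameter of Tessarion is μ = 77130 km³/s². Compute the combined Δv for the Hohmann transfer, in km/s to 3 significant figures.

Δv = 0.730 km/s

Semi-major axis of the transfer orbit: a_t = (15100 + 34300)/2 = 24700 km.
At r₁ the circular-orbit speed is v₁ = √(μ/r₁) = 2.2601 km/s.
On the transfer ellipse at r₁, vis-viva gives v_p = √[μ(2/r₁ − 1/a_t)] = 2.6633 km/s.
First burn Δv₁ = |v_p − v₁| = 0.4032 km/s.
At r₂, v₂ = √(μ/r₂) = 1.4996 km/s.
Transfer-orbit speed at r₂: v_a = √[μ(2/r₂ − 1/a_t)] = 1.1725 km/s.
Second burn Δv₂ = |v₂ − v_a| = 0.3271 km/s.
Δv = Δv₁ + Δv₂ = 0.4032 + 0.3271 = 0.7303 km/s.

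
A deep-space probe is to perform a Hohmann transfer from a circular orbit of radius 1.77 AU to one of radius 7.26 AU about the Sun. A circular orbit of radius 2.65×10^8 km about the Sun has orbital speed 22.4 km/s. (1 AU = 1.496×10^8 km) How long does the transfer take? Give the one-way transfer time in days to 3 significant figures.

t = 1750 days

From the circular-orbit relation v² = μ/r at r = 2.65×10^8 km: μ = v²r = (22.4)² × 2.65×10^8 = 1.32966×10^11 km³/s².
In km: r₁ = 1.77 × 1.496×10^8 = 2.64792×10^8 km; r₂ = 7.26 × 1.496×10^8 = 1.086096×10^9 km.
The Hohmann ellipse has a_t = (r₁ + r₂)/2 = 6.75444×10^8 km.
By Kepler's third law the transfer-orbit period is T = 2π√(a_t³/μ), so t = T/2 = 1.512×10^8 s.
Converting: 1.512×10^8 s ÷ 86400 s/day = 1750 days.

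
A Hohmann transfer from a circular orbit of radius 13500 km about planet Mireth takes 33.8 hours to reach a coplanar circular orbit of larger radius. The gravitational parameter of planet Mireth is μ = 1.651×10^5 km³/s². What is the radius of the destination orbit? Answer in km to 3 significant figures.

Transfer time t = 33.8 hours = 1.2168×10^5 s, and t = π√(a_t³/μ).
So a_t = (μ t²/π²)^(1/3) = (1.651×10^5 × (1.2168×10^5)² / π²)^(1/3) = 62800 km.
Since a_t = (r₁ + r₂)/2, r₂ = 2a_t − r₁ = 2×62800 − 13500 = 1.121×10^5 km.

r₂ = 1.12×10^5 km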